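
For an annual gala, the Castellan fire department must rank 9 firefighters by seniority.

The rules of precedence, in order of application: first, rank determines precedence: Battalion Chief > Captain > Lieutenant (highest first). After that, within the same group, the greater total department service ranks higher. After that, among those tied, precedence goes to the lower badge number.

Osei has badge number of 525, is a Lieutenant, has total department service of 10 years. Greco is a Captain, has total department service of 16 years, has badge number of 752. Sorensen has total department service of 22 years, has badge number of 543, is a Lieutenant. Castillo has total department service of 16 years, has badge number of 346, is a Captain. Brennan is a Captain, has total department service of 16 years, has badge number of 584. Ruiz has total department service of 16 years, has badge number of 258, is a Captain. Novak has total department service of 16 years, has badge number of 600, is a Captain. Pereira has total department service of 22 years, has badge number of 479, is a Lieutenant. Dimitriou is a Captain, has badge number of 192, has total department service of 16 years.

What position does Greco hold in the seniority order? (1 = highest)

By rank: Dimitriou, Ruiz, Castillo, Brennan, Novak and Greco (Captain); then Pereira, Sorensen and Osei (Lieutenant).
Dimitriou, Ruiz, Castillo, Brennan, Novak and Greco all have total department service 16 years, so the next rule applies.
Among Dimitriou, Ruiz, Castillo, Brennan, Novak and Greco, by badge number (lower first): Dimitriou (192) before Ruiz (258) before Castillo (346) before Brennan (584) before Novak (600) before Greco (752).
Among Pereira, Sorensen and Osei, by total department service (higher first): Pereira and Sorensen (22 years) before Osei (10 years).
Among Pereira and Sorensen, by badge number (lower first): Pereira (479) before Sorensen (543).
Order: Dimitriou, Ruiz, Castillo, Brennan, Novak, Greco, Pereira, Sorensen, Osei. So position 6.

6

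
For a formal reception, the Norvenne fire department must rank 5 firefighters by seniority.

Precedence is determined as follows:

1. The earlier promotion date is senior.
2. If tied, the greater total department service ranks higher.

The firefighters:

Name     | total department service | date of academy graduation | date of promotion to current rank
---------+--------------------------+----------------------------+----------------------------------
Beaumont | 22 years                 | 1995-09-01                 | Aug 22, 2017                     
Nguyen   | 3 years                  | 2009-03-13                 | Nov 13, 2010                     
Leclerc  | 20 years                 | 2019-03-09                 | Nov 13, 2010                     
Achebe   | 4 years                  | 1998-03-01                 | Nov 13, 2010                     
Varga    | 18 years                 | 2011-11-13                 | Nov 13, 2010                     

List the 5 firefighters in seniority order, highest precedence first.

Leclerc, Varga, Achebe, Nguyen, Beaumont

By date of promotion to current rank (earlier first): Leclerc, Varga, Achebe and Nguyen (each Nov 13, 2010); then Beaumont (Aug 22, 2017).
Among Leclerc, Varga, Achebe and Nguyen, by total department service (higher first): Leclerc (20 years) before Varga (18 years) before Achebe (4 years) before Nguyen (3 years).
Full order: Leclerc, Varga, Achebe, Nguyen, Beaumont.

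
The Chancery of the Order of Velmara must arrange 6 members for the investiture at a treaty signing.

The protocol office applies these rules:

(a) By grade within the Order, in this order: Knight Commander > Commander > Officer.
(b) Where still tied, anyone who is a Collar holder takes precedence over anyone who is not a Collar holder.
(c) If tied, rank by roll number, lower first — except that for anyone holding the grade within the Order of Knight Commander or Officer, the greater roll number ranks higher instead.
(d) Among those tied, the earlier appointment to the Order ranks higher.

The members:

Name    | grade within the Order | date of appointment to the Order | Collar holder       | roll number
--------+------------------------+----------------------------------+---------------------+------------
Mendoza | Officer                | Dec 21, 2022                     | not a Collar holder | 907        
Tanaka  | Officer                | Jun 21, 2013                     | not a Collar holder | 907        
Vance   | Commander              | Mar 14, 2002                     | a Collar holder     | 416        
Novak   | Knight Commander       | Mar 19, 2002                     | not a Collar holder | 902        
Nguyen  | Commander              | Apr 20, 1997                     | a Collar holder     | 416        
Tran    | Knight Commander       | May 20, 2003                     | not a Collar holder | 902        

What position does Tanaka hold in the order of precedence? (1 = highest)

By grade within the Order: Novak and Tran (Knight Commander); then Nguyen and Vance (Commander); then Tanaka and Mendoza (Officer).
Novak and Tran are each not a Collar holder, so the next rule applies.
Novak and Tran both have roll number 902, so the next rule applies.
Among Novak and Tran, by date of appointment to the Order (earlier first): Novak (Mar 19, 2002) before Tran (May 20, 2003).
Nguyen and Vance are each a Collar holder, so the next rule applies.
Nguyen and Vance both have roll number 416, so the next rule applies.
Among Nguyen and Vance, by date of appointment to the Order (earlier first): Nguyen (Apr 20, 1997) before Vance (Mar 14, 2002).
Tanaka and Mendoza are each not a Collar holder, so the next rule applies.
Tanaka and Mendoza both have roll number 907, so the next rule applies.
Among Tanaka and Mendoza, by date of appointment to the Order (earlier first): Tanaka (Jun 21, 2013) before Mendoza (Dec 21, 2022).
Order: Novak, Tran, Nguyen, Vance, Tanaka, Mendoza. So position 5.

5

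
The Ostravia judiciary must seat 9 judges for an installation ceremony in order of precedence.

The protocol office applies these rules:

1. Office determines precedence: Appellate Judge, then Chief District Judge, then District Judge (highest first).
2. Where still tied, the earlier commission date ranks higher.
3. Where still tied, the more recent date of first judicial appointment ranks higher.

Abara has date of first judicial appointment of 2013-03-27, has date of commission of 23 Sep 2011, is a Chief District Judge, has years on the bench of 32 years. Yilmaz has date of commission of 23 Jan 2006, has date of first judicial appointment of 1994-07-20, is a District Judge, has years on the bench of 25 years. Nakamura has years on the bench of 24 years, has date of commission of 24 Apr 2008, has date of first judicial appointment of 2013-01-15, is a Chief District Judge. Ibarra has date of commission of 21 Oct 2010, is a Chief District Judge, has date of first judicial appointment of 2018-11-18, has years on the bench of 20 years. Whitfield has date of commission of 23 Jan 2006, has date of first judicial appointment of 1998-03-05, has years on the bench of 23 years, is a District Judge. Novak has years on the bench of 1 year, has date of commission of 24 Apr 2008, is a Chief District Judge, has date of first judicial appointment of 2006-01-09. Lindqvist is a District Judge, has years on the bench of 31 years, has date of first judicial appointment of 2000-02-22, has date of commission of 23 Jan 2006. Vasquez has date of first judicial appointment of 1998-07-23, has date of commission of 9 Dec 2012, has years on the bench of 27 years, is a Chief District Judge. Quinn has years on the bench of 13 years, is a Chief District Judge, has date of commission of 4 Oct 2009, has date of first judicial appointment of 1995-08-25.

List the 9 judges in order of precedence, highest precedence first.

By office: Nakamura, Novak, Quinn, Ibarra, Abara and Vasquez (Chief District Judge); then Lindqvist, Whitfield and Yilmaz (District Judge).
Among Nakamura, Novak, Quinn, Ibarra, Abara and Vasquez, by date of commission (earlier first): Nakamura and Novak (24 Apr 2008) before Quinn (4 Oct 2009) before Ibarra (21 Oct 2010) before Abara (23 Sep 2011) before Vasquez (9 Dec 2012).
Among Nakamura and Novak, by date of first judicial appointment (later first): Nakamura (2013-01-15) before Novak (2006-01-09).
Lindqvist, Whitfield and Yilmaz all have date of commission 23 Jan 2006, so the next rule applies.
Among Lindqvist, Whitfield and Yilmaz, by date of first judicial appointment (later first): Lindqvist (2000-02-22) before Whitfield (1998-03-05) before Yilmaz (1994-07-20).
Full order: Nakamura, Novak, Quinn, Ibarra, Abara, Vasquez, Lindqvist, Whitfield, Yilmaz.

Nakamura, Novak, Quinn, Ibarra, Abara, Vasquez, Lindqvist, Whitfield, Yilmaz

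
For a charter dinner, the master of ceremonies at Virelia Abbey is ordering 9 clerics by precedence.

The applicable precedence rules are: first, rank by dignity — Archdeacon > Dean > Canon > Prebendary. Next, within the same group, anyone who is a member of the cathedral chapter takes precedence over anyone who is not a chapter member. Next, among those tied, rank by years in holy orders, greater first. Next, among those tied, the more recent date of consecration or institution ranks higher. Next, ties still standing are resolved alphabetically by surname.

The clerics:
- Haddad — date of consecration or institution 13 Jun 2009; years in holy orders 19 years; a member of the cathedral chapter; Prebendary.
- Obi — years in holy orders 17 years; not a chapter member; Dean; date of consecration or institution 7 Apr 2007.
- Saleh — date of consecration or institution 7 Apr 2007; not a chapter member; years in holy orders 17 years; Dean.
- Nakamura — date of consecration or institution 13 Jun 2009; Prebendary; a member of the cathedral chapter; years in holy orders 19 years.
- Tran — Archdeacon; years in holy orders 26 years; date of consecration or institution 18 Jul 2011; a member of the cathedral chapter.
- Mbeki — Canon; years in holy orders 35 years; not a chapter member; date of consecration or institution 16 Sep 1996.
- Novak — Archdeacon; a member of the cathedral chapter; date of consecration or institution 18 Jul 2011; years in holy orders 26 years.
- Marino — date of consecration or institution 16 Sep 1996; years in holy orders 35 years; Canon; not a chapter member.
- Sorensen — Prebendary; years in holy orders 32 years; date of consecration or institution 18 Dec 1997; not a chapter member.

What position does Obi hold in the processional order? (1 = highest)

3

By dignity: Novak and Tran (Archdeacon); then Obi and Saleh (Dean); then Marino and Mbeki (Canon); then Haddad, Nakamura and Sorensen (Prebendary).
Novak and Tran are each a member of the cathedral chapter, so the next rule applies.
Novak and Tran both have years in holy orders 26 years, so the next rule applies.
Novak and Tran both have date of consecration or institution 18 Jul 2011, so the next rule applies.
Among Novak and Tran, alphabetically by surname: Novak before Tran.
Obi and Saleh are each not a chapter member, so the next rule applies.
Obi and Saleh both have years in holy orders 17 years, so the next rule applies.
Obi and Saleh both have date of consecration or institution 7 Apr 2007, so the next rule applies.
Among Obi and Saleh, alphabetically by surname: Obi before Saleh.
Marino and Mbeki are each not a chapter member, so the next rule applies.
Marino and Mbeki both have years in holy orders 35 years, so the next rule applies.
Marino and Mbeki both have date of consecration or institution 16 Sep 1996, so the next rule applies.
Among Marino and Mbeki, alphabetically by surname: Marino before Mbeki.
Among Haddad, Nakamura and Sorensen, a member of the cathedral chapter before not a chapter member: Haddad and Nakamura (a member of the cathedral chapter) before Sorensen (not a chapter member).
Haddad and Nakamura both have years in holy orders 19 years, so the next rule applies.
Haddad and Nakamura both have date of consecration or institution 13 Jun 2009, so the next rule applies.
Among Haddad and Nakamura, alphabetically by surname: Haddad before Nakamura.
Order: Novak, Tran, Obi, Saleh, Marino, Mbeki, Haddad, Nakamura, Sorensen. So position 3.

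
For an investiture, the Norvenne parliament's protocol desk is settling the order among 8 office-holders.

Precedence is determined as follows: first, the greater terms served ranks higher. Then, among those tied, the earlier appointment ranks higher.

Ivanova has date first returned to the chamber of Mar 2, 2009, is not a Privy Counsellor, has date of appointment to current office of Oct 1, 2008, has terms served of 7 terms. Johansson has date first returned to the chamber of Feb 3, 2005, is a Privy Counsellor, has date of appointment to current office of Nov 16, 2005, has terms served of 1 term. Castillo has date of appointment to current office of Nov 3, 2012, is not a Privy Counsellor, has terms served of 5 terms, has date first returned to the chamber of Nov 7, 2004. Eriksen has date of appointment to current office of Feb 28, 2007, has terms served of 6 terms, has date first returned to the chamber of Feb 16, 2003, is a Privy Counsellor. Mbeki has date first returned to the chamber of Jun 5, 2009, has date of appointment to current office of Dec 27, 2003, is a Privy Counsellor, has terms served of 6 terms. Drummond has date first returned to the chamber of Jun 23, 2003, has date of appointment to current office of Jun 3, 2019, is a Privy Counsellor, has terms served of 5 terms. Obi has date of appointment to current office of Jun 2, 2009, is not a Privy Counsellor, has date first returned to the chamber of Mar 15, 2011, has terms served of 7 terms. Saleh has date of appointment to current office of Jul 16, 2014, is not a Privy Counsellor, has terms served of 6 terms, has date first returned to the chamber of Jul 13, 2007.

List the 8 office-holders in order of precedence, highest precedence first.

By terms served (higher first): Ivanova and Obi (both 7 terms); then Mbeki, Eriksen and Saleh (each 6 terms); then Castillo and Drummond (both 5 terms); then Johansson (1 term).
Among Ivanova and Obi, by date of appointment to current office (earlier first): Ivanova (Oct 1, 2008) before Obi (Jun 2, 2009).
Among Mbeki, Eriksen and Saleh, by date of appointment to current office (earlier first): Mbeki (Dec 27, 2003) before Eriksen (Feb 28, 2007) before Saleh (Jul 16, 2014).
Among Castillo and Drummond, by date of appointment to current office (earlier first): Castillo (Nov 3, 2012) before Drummond (Jun 3, 2019).
Full order: Ivanova, Obi, Mbeki, Eriksen, Saleh, Castillo, Drummond, Johansson.

Ivanova, Obi, Mbeki, Eriksen, Saleh, Castillo, Drummond, Johansson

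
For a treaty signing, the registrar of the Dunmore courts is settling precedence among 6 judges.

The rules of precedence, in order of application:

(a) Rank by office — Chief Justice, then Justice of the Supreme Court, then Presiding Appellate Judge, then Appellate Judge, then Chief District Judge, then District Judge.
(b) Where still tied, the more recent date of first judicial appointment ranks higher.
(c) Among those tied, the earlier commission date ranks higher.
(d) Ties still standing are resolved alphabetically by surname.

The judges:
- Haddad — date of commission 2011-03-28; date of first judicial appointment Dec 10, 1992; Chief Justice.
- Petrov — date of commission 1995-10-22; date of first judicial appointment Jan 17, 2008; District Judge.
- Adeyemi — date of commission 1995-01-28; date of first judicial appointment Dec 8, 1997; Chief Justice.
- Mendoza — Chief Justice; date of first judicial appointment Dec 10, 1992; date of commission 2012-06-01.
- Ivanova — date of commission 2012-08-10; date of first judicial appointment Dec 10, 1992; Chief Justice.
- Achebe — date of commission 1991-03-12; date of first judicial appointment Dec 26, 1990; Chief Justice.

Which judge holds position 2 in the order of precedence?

By office: Adeyemi, Haddad, Mendoza, Ivanova and Achebe (Chief Justice); then Petrov (District Judge).
Among Adeyemi, Haddad, Mendoza, Ivanova and Achebe, by date of first judicial appointment (later first): Adeyemi (Dec 8, 1997) before Haddad, Mendoza and Ivanova (Dec 10, 1992) before Achebe (Dec 26, 1990).
Among Haddad, Mendoza and Ivanova, by date of commission (earlier first): Haddad (2011-03-28) before Mendoza (2012-06-01) before Ivanova (2012-08-10).
Order: Adeyemi, Haddad, Mendoza, Ivanova, Achebe, Petrov.

Haddad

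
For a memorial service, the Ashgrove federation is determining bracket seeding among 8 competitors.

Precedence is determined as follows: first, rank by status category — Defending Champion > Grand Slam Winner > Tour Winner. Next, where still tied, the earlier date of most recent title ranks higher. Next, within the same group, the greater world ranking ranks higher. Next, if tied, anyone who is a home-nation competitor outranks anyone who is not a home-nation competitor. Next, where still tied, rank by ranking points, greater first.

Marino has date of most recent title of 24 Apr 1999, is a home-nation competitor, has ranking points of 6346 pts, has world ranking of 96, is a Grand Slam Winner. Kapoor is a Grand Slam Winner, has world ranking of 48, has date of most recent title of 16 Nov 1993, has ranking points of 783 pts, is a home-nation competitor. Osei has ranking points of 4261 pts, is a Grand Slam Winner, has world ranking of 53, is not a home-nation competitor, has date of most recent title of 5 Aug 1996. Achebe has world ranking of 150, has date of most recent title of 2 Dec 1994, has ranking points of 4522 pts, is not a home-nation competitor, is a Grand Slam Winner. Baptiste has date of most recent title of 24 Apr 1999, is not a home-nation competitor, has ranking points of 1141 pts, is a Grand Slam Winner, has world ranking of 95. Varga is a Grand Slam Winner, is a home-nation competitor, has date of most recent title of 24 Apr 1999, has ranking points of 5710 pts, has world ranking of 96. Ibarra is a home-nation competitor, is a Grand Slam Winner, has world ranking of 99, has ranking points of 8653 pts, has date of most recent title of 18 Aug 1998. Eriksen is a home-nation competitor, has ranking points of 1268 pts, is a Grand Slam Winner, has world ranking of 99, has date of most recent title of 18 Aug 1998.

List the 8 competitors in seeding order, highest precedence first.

By status category: Kapoor, Achebe, Osei, Ibarra, Eriksen, Marino, Varga and Baptiste (Grand Slam Winner).
Among Kapoor, Achebe, Osei, Ibarra, Eriksen, Marino, Varga and Baptiste, by date of most recent title (earlier first): Kapoor (16 Nov 1993) before Achebe (2 Dec 1994) before Osei (5 Aug 1996) before Ibarra and Eriksen (18 Aug 1998) before Marino, Varga and Baptiste (24 Apr 1999).
Ibarra and Eriksen both have world ranking 99, so the next rule applies.
Ibarra and Eriksen are each a home-nation competitor, so the next rule applies.
Among Ibarra and Eriksen, by ranking points (higher first): Ibarra (8653 pts) before Eriksen (1268 pts).
Among Marino, Varga and Baptiste, by world ranking (higher first): Marino and Varga (96) before Baptiste (95).
Marino and Varga are each a home-nation competitor, so the next rule applies.
Among Marino and Varga, by ranking points (higher first): Marino (6346 pts) before Varga (5710 pts).
Full order: Kapoor, Achebe, Osei, Ibarra, Eriksen, Marino, Varga, Baptiste.

Kapoor, Achebe, Osei, Ibarra, Eriksen, Marino, Varga, Baptiste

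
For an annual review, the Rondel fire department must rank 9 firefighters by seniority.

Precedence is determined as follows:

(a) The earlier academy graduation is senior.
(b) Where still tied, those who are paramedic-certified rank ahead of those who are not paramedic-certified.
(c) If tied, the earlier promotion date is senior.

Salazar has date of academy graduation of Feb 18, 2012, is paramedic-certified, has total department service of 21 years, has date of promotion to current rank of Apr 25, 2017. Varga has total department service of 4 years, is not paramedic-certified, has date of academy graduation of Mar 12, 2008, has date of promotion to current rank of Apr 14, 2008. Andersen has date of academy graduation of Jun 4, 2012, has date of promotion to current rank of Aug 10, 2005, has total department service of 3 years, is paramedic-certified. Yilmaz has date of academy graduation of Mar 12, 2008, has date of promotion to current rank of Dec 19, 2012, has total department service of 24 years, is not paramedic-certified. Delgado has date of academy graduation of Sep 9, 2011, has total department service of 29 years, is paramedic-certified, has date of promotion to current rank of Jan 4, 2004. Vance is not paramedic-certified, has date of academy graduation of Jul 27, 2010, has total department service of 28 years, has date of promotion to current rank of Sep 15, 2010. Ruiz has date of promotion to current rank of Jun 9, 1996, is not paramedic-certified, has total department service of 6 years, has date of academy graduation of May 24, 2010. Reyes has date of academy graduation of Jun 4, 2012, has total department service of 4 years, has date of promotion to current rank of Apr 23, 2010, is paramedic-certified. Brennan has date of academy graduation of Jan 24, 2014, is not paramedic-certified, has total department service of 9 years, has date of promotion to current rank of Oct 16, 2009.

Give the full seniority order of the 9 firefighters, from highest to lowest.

By date of academy graduation (earlier first): Varga and Yilmaz (both Mar 12, 2008); then Ruiz (May 24, 2010); then Vance (Jul 27, 2010); then Delgado (Sep 9, 2011); then Salazar (Feb 18, 2012); then Andersen and Reyes (both Jun 4, 2012); then Brennan (Jan 24, 2014).
Varga and Yilmaz are each not paramedic-certified, so the next rule applies.
Among Varga and Yilmaz, by date of promotion to current rank (earlier first): Varga (Apr 14, 2008) before Yilmaz (Dec 19, 2012).
Andersen and Reyes are each paramedic-certified, so the next rule applies.
Among Andersen and Reyes, by date of promotion to current rank (earlier first): Andersen (Aug 10, 2005) before Reyes (Apr 23, 2010).
Full order: Varga, Yilmaz, Ruiz, Vance, Delgado, Salazar, Andersen, Reyes, Brennan.

Varga, Yilmaz, Ruiz, Vance, Delgado, Salazar, Andersen, Reyes, Brennan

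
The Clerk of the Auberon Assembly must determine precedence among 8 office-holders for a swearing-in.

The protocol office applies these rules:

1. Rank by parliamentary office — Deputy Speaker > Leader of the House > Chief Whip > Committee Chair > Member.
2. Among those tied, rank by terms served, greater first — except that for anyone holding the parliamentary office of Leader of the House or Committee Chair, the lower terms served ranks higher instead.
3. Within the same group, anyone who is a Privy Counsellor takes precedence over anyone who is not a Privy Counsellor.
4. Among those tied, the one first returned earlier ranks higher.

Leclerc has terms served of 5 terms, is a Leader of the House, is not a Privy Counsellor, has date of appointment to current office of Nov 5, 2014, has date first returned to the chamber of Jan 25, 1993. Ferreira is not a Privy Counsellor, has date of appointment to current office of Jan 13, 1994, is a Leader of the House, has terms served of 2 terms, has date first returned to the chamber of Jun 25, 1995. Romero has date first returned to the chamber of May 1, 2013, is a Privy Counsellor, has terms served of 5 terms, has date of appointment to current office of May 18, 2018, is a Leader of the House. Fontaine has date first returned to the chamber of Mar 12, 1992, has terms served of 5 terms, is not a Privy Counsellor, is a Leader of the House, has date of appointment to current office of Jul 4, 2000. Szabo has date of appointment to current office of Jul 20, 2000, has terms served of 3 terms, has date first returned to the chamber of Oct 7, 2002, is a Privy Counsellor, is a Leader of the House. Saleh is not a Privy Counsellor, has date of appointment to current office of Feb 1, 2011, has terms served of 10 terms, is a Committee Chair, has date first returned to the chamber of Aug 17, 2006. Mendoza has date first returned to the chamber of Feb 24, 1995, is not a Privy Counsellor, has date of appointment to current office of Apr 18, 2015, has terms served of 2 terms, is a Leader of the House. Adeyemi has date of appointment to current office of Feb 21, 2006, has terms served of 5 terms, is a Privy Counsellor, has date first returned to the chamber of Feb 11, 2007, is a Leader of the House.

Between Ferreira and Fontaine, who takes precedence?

Ferreira

By parliamentary office: Mendoza, Ferreira, Szabo, Adeyemi, Romero, Fontaine and Leclerc (Leader of the House); then Saleh (Committee Chair).
Among Mendoza, Ferreira, Szabo, Adeyemi, Romero, Fontaine and Leclerc, by terms served (lower first) (reversed rule for this group): Mendoza and Ferreira (2 terms) before Szabo (3 terms) before Adeyemi, Romero, Fontaine and Leclerc (5 terms).
Mendoza and Ferreira are each not a Privy Counsellor, so the next rule applies.
Among Mendoza and Ferreira, by date first returned to the chamber (earlier first): Mendoza (Feb 24, 1995) before Ferreira (Jun 25, 1995).
Among Adeyemi, Romero, Fontaine and Leclerc, a Privy Counsellor before not a Privy Counsellor: Adeyemi and Romero (a Privy Counsellor) before Fontaine and Leclerc (not a Privy Counsellor).
Among Adeyemi and Romero, by date first returned to the chamber (earlier first): Adeyemi (Feb 11, 2007) before Romero (May 1, 2013).
Among Fontaine and Leclerc, by date first returned to the chamber (earlier first): Fontaine (Mar 12, 1992) before Leclerc (Jan 25, 1993).
So Ferreira takes precedence.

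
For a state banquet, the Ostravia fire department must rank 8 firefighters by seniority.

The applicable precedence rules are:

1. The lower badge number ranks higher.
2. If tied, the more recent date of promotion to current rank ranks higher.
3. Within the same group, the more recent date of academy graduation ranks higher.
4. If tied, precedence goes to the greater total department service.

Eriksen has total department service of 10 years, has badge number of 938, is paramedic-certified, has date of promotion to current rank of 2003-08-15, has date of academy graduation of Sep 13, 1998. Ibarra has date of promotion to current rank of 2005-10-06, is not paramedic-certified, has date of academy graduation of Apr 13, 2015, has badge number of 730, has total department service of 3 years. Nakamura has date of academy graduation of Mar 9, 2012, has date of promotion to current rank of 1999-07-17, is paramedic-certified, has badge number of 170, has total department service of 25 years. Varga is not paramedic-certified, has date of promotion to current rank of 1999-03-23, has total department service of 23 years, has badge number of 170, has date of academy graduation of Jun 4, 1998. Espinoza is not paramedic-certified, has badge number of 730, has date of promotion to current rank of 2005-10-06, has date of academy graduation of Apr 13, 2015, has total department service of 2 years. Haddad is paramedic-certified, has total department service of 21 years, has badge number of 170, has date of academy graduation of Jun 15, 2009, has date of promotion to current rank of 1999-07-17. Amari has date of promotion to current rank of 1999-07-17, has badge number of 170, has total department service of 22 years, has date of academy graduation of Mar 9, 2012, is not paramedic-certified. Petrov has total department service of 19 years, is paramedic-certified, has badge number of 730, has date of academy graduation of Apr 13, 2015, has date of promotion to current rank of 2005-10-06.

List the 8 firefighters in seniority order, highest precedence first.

By badge number (lower first): Nakamura, Amari, Haddad and Varga (each 170); then Petrov, Ibarra and Espinoza (each 730); then Eriksen (938).
Among Nakamura, Amari, Haddad and Varga, by date of promotion to current rank (later first): Nakamura, Amari and Haddad (1999-07-17) before Varga (1999-03-23).
Among Nakamura, Amari and Haddad, by date of academy graduation (later first): Nakamura and Amari (Mar 9, 2012) before Haddad (Jun 15, 2009).
Among Nakamura and Amari, by total department service (higher first): Nakamura (25 years) before Amari (22 years).
Petrov, Ibarra and Espinoza all have date of promotion to current rank 2005-10-06, so the next rule applies.
Petrov, Ibarra and Espinoza all have date of academy graduation Apr 13, 2015, so the next rule applies.
Among Petrov, Ibarra and Espinoza, by total department service (higher first): Petrov (19 years) before Ibarra (3 years) before Espinoza (2 years).
Full order: Nakamura, Amari, Haddad, Varga, Petrov, Ibarra, Espinoza, Eriksen.

Nakamura, Amari, Haddad, Varga, Petrov, Ibarra, Espinoza, Eriksen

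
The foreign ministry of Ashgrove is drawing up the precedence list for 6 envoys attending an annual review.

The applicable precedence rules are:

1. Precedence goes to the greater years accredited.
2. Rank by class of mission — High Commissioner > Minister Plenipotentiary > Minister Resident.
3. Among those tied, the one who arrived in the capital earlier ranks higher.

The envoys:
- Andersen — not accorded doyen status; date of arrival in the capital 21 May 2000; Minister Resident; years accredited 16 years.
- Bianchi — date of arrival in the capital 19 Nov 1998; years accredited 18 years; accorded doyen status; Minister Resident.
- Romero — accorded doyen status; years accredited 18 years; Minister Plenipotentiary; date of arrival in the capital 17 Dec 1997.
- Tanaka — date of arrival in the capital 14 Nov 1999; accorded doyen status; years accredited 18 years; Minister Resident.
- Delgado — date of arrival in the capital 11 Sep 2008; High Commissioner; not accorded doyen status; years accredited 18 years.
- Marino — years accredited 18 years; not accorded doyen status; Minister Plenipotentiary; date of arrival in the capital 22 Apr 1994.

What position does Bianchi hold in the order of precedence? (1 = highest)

4

By years accredited (higher first): Delgado, Marino, Romero, Bianchi and Tanaka (each 18 years); then Andersen (16 years).
Among Delgado, Marino, Romero, Bianchi and Tanaka, by class of mission: Delgado (High Commissioner) before Marino and Romero (Minister Plenipotentiary) before Bianchi and Tanaka (Minister Resident).
Among Marino and Romero, by date of arrival in the capital (earlier first): Marino (22 Apr 1994) before Romero (17 Dec 1997).
Among Bianchi and Tanaka, by date of arrival in the capital (earlier first): Bianchi (19 Nov 1998) before Tanaka (14 Nov 1999).
Order: Delgado, Marino, Romero, Bianchi, Tanaka, Andersen. So position 4.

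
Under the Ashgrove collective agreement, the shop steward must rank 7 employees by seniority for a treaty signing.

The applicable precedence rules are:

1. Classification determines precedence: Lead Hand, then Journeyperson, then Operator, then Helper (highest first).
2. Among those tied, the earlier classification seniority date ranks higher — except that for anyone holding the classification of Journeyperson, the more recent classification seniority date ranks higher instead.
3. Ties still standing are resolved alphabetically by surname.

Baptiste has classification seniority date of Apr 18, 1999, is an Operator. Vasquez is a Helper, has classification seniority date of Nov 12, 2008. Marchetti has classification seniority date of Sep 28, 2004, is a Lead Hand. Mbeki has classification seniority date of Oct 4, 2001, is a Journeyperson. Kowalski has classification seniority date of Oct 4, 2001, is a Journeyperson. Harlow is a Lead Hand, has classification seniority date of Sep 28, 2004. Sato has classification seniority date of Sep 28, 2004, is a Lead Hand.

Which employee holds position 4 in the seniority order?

By classification: Harlow, Marchetti and Sato (Lead Hand); then Kowalski and Mbeki (Journeyperson); then Baptiste (Operator); then Vasquez (Helper).
Harlow, Marchetti and Sato all have classification seniority date Sep 28, 2004, so the next rule applies.
Among Harlow, Marchetti and Sato, alphabetically by surname: Harlow before Marchetti before Sato.
Kowalski and Mbeki both have classification seniority date Oct 4, 2001, so the next rule applies.
Among Kowalski and Mbeki, alphabetically by surname: Kowalski before Mbeki.
Order: Harlow, Marchetti, Sato, Kowalski, Mbeki, Baptiste, Vasquez.

Kowalski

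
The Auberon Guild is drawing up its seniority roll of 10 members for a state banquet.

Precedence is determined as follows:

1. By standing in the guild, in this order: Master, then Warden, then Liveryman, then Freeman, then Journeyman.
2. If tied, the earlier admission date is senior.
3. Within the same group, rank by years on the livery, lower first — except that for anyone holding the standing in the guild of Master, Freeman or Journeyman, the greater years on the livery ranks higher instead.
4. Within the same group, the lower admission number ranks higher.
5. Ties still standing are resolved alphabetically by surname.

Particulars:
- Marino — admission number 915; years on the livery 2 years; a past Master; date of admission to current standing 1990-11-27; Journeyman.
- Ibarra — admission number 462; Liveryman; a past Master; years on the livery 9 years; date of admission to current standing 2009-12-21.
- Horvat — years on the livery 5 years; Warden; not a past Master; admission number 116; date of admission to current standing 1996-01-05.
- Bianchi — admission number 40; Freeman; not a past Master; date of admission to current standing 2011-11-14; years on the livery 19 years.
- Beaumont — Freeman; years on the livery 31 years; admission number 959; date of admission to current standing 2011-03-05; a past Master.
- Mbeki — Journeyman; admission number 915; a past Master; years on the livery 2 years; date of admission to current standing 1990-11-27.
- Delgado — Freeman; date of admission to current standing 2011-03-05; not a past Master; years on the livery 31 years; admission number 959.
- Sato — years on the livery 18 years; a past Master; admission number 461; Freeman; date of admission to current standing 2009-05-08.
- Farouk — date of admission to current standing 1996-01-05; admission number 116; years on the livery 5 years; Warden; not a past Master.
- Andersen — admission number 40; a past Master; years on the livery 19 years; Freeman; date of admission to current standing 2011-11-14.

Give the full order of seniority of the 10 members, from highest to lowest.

Farouk, Horvat, Ibarra, Sato, Beaumont, Delgado, Andersen, Bianchi, Marino, Mbeki

By standing in the guild: Farouk and Horvat (Warden); then Ibarra (Liveryman); then Sato, Beaumont, Delgado, Andersen and Bianchi (Freeman); then Marino and Mbeki (Journeyman).
Farouk and Horvat both have date of admission to current standing 1996-01-05, so the next rule applies.
Farouk and Horvat both have years on the livery 5 years, so the next rule applies.
Farouk and Horvat both have admission number 116, so the next rule applies.
Among Farouk and Horvat, alphabetically by surname: Farouk before Horvat.
Among Sato, Beaumont, Delgado, Andersen and Bianchi, by date of admission to current standing (earlier first): Sato (2009-05-08) before Beaumont and Delgado (2011-03-05) before Andersen and Bianchi (2011-11-14).
Beaumont and Delgado both have years on the livery 31 years, so the next rule applies.
Beaumont and Delgado both have admission number 959, so the next rule applies.
Among Beaumont and Delgado, alphabetically by surname: Beaumont before Delgado.
Andersen and Bianchi both have years on the livery 19 years, so the next rule applies.
Andersen and Bianchi both have admission number 40, so the next rule applies.
Among Andersen and Bianchi, alphabetically by surname: Andersen before Bianchi.
Marino and Mbeki both have date of admission to current standing 1990-11-27, so the next rule applies.
Marino and Mbeki both have years on the livery 2 years, so the next rule applies.
Marino and Mbeki both have admission number 915, so the next rule applies.
Among Marino and Mbeki, alphabetically by surname: Marino before Mbeki.
Full order: Farouk, Horvat, Ibarra, Sato, Beaumont, Delgado, Andersen, Bianchi, Marino, Mbeki.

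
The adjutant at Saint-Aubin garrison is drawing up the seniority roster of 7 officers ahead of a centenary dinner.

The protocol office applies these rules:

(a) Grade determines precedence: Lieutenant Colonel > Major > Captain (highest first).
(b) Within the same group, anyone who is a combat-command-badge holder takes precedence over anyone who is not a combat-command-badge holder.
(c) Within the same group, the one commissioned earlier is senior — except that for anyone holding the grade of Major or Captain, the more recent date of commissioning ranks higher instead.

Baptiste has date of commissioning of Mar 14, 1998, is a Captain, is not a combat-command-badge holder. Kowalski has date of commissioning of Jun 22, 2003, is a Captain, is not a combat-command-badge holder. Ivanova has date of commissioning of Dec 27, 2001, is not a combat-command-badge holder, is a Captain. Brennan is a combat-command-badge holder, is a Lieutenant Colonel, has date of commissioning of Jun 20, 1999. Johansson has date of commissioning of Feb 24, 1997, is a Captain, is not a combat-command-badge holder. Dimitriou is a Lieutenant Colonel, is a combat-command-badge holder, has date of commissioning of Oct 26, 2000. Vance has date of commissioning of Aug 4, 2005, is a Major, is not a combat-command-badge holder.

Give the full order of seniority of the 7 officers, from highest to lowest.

By grade: Brennan and Dimitriou (Lieutenant Colonel); then Vance (Major); then Kowalski, Ivanova, Baptiste and Johansson (Captain).
Brennan and Dimitriou are each a combat-command-badge holder, so the next rule applies.
Among Brennan and Dimitriou, by date of commissioning (earlier first): Brennan (Jun 20, 1999) before Dimitriou (Oct 26, 2000).
Kowalski, Ivanova, Baptiste and Johansson are each not a combat-command-badge holder, so the next rule applies.
Among Kowalski, Ivanova, Baptiste and Johansson, by date of commissioning (later first) (reversed rule for this group): Kowalski (Jun 22, 2003) before Ivanova (Dec 27, 2001) before Baptiste (Mar 14, 1998) before Johansson (Feb 24, 1997).
Full order: Brennan, Dimitriou, Vance, Kowalski, Ivanova, Baptiste, Johansson.

Brennan, Dimitriou, Vance, Kowalski, Ivanova, Baptiste, Johansson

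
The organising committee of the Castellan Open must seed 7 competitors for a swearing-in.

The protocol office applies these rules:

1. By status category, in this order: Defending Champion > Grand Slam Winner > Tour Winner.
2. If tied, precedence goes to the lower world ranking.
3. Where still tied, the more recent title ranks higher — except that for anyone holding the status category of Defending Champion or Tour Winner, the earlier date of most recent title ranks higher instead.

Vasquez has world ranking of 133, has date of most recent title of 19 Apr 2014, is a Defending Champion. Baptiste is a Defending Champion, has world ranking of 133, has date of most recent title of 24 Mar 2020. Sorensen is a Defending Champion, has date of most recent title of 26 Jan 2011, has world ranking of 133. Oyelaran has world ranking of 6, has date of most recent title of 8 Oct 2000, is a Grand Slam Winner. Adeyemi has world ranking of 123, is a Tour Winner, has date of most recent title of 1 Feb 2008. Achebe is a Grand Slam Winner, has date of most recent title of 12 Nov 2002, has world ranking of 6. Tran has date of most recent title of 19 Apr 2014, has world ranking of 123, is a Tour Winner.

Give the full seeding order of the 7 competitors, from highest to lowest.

Sorensen, Vasquez, Baptiste, Achebe, Oyelaran, Adeyemi, Tran

By status category: Sorensen, Vasquez and Baptiste (Defending Champion); then Achebe and Oyelaran (Grand Slam Winner); then Adeyemi and Tran (Tour Winner).
Sorensen, Vasquez and Baptiste all have world ranking 133, so the next rule applies.
Among Sorensen, Vasquez and Baptiste, by date of most recent title (earlier first) (reversed rule for this group): Sorensen (26 Jan 2011) before Vasquez (19 Apr 2014) before Baptiste (24 Mar 2020).
Achebe and Oyelaran both have world ranking 6, so the next rule applies.
Among Achebe and Oyelaran, by date of most recent title (later first): Achebe (12 Nov 2002) before Oyelaran (8 Oct 2000).
Adeyemi and Tran both have world ranking 123, so the next rule applies.
Among Adeyemi and Tran, by date of most recent title (earlier first) (reversed rule for this group): Adeyemi (1 Feb 2008) before Tran (19 Apr 2014).
Full order: Sorensen, Vasquez, Baptiste, Achebe, Oyelaran, Adeyemi, Tran.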